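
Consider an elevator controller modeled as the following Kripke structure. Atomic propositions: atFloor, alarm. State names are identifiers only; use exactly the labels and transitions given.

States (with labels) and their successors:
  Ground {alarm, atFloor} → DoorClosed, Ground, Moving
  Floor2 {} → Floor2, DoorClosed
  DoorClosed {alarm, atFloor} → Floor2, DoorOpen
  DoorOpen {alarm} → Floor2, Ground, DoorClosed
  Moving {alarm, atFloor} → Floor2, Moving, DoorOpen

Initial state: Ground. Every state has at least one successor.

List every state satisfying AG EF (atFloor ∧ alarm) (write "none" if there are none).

{Ground, Floor2, DoorClosed, DoorOpen, Moving}

States satisfying EF (atFloor ∧ alarm): {Ground, Floor2, DoorClosed, DoorOpen, Moving}.
States satisfying AG EF (atFloor ∧ alarm): {Ground, Floor2, DoorClosed, DoorOpen, Moving}.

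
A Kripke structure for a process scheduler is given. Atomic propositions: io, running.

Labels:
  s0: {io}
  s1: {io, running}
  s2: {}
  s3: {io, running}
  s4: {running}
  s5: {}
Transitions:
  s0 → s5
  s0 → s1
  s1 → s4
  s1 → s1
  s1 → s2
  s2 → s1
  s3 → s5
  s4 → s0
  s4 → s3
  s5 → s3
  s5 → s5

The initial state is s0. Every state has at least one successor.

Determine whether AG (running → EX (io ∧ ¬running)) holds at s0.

Violated

States satisfying running → EX (io ∧ ¬running): {s0, s2, s4, s5}.
States satisfying AG (running → EX (io ∧ ¬running)): ∅.
s1 is reachable from s0 and violates running → EX (io ∧ ¬running), so AG fails at s0.
s0 ∉ Sat(AG (running → EX (io ∧ ¬running))).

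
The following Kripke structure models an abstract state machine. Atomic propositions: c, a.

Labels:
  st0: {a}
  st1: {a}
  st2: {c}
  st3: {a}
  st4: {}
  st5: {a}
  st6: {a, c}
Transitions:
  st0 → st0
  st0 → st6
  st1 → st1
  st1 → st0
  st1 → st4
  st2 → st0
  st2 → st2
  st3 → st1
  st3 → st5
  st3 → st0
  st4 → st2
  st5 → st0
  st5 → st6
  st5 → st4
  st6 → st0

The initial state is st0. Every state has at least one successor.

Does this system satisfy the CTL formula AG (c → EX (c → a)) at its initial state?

States satisfying c → EX (c → a): {st0, st1, st2, st3, st4, st5, st6}.
States satisfying AG (c → EX (c → a)): {st0, st1, st2, st3, st4, st5, st6}.
Every state reachable from st0 satisfies c → EX (c → a).
st0 ∈ Sat(AG (c → EX (c → a))).

Holds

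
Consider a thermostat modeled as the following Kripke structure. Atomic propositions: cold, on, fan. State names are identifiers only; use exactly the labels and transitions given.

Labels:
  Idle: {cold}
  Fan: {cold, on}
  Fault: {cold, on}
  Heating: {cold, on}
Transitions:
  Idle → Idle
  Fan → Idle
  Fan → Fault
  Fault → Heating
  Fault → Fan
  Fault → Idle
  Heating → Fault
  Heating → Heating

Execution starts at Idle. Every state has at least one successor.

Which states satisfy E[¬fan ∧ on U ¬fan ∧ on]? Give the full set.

{Fan, Fault, Heating}

States satisfying ¬fan ∧ on: {Fan, Fault, Heating}.
States satisfying E[¬fan ∧ on U ¬fan ∧ on]: {Fan, Fault, Heating}.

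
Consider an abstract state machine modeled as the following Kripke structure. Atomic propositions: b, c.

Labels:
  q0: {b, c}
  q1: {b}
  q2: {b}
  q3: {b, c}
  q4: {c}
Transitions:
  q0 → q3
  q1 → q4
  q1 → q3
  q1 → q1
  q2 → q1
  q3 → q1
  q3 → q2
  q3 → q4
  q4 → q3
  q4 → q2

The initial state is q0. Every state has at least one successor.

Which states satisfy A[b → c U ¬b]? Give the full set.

{q4}

States satisfying b → c: {q0, q3, q4}.
States satisfying ¬b: {q4}.
States satisfying A[b → c U ¬b]: {q4}.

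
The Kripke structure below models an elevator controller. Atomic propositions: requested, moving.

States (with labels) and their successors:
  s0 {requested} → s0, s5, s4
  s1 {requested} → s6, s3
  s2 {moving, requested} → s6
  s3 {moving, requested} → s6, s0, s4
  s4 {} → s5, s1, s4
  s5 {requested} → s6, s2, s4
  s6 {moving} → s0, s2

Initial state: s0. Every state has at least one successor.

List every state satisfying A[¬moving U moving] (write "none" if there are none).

States satisfying ¬moving: {s0, s1, s4, s5}.
States satisfying moving: {s2, s3, s6}.
States satisfying A[¬moving U moving]: {s1, s2, s3, s6}.

{s1, s2, s3, s6}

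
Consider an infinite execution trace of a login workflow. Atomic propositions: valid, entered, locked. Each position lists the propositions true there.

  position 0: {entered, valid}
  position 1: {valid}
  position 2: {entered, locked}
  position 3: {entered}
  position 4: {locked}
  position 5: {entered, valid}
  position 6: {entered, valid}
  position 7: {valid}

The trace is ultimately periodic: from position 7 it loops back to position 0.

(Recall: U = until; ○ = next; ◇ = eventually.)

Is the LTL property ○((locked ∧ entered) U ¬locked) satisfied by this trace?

The position after 0 is 1; (locked ∧ entered) U ¬locked is true there.

Yes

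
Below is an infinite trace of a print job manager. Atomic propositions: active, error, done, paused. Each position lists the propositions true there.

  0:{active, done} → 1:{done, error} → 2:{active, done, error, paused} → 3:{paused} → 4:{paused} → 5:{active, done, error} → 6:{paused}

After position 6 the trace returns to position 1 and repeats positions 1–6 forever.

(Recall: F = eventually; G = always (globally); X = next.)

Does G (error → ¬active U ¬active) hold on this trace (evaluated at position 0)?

No

error → ¬active U ¬active must hold at every position from 0 onward. It fails at position 2, so G (error → ¬active U ¬active) is false.
Positions where error holds: 1, 2, 5.
Check ¬active U ¬active at each: 1→ok, 2→fails, 5→fails.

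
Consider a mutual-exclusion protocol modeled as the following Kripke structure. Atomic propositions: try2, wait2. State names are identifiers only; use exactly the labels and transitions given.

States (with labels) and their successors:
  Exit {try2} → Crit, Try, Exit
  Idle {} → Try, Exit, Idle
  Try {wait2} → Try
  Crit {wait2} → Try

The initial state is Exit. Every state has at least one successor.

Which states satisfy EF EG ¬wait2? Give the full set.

States satisfying EG ¬wait2: {Exit, Idle}.
States satisfying EF EG ¬wait2: {Exit, Idle}.

{Exit, Idle}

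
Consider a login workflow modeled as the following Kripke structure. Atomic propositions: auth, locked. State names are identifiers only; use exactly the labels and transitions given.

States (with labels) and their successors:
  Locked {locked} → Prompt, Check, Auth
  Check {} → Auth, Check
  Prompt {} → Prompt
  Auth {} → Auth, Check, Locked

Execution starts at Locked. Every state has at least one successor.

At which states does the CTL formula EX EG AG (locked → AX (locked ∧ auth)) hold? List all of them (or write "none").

{Locked, Prompt}

States satisfying EG AG (locked → AX (locked ∧ auth)): {Prompt}.
States satisfying EX EG AG (locked → AX (locked ∧ auth)): {Locked, Prompt}.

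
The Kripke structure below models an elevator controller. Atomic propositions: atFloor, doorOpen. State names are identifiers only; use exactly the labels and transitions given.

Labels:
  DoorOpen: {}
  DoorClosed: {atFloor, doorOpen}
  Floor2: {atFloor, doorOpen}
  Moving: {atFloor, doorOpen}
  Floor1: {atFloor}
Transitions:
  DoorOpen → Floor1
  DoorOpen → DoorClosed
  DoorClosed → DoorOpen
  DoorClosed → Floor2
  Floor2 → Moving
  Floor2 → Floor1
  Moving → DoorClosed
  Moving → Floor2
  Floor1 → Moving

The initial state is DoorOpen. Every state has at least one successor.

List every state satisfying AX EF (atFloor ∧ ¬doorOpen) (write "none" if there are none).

{DoorOpen, DoorClosed, Floor2, Moving, Floor1}

States satisfying EF (atFloor ∧ ¬doorOpen): {DoorOpen, DoorClosed, Floor2, Moving, Floor1}.
States satisfying AX EF (atFloor ∧ ¬doorOpen): {DoorOpen, DoorClosed, Floor2, Moving, Floor1}.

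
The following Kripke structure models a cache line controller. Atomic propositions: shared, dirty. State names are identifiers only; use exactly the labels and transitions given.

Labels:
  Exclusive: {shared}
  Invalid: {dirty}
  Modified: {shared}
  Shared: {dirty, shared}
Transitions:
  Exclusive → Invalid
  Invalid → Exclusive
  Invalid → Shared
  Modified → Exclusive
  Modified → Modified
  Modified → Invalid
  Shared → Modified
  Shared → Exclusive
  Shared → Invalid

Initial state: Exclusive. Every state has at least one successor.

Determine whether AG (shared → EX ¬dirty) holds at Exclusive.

Does not hold

States satisfying shared → EX ¬dirty: {Invalid, Modified, Shared}.
States satisfying AG (shared → EX ¬dirty): ∅.
Exclusive is reachable from Exclusive and violates shared → EX ¬dirty, so AG fails at Exclusive.
Exclusive ∉ Sat(AG (shared → EX ¬dirty)).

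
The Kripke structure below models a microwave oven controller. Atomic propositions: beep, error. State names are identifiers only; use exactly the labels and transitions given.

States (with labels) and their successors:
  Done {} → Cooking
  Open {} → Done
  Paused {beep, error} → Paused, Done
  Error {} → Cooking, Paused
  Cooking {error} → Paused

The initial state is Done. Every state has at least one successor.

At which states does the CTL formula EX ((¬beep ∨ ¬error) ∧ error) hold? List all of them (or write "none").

{Done, Error}

States satisfying (¬beep ∨ ¬error) ∧ error: {Cooking}.
States satisfying EX ((¬beep ∨ ¬error) ∧ error): {Done, Error}.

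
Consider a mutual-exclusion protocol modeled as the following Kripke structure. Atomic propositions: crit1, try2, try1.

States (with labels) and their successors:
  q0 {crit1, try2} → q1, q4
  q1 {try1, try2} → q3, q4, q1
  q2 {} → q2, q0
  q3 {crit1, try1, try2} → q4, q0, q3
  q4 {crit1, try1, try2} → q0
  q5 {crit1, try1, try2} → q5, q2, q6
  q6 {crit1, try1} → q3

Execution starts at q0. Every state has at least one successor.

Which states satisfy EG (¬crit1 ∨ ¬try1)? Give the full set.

States satisfying ¬crit1 ∨ ¬try1: {q0, q1, q2}.
States satisfying EG (¬crit1 ∨ ¬try1): {q0, q1, q2}.

{q0, q1, q2}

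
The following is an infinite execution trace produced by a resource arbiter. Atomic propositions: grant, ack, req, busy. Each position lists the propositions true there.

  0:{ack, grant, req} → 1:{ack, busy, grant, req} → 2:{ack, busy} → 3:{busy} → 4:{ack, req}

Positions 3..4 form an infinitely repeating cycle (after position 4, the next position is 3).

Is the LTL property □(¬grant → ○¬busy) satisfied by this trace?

¬grant → ○¬busy must hold at every position from 0 onward. It fails at position 2, so □(¬grant → ○¬busy) is false.
Positions where ¬grant holds: 2, 3, 4.
Check ○¬busy at each: 2→fails, 3→ok, 4→fails.

No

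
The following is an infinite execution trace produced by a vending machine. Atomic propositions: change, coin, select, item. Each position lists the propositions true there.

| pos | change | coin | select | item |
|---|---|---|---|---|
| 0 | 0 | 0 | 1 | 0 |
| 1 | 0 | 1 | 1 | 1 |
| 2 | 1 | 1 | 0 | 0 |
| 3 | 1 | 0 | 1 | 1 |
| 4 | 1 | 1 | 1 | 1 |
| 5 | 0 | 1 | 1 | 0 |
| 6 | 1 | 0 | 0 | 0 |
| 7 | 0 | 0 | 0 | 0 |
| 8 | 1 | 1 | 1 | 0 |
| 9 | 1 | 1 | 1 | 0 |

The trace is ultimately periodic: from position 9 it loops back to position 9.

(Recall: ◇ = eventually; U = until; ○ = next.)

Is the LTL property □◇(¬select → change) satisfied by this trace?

◇(¬select → change) holds at every position 0..9, and those are all positions ever visited, so □◇(¬select → change) holds.

Yes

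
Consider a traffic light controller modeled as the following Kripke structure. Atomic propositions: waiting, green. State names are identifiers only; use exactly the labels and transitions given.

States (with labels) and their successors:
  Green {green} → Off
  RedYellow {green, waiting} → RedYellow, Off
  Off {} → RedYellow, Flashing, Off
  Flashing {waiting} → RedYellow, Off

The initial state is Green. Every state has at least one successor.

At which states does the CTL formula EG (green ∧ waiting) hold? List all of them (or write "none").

{RedYellow}

States satisfying green ∧ waiting: {RedYellow}.
States satisfying EG (green ∧ waiting): {RedYellow}.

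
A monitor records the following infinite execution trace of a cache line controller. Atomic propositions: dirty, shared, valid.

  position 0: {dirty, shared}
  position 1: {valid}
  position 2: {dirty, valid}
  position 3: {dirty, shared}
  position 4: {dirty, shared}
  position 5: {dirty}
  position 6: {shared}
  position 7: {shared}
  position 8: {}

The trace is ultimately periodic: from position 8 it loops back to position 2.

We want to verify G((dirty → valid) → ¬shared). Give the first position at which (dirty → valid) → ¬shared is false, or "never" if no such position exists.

Check (dirty → valid) → ¬shared at each position in order: 0 ✓, 1 ✓, 2 ✓, 3 ✓, 4 ✓, 5 ✓.
At position 6 the labels are {shared}, so (dirty → valid) → ¬shared is false there. This is the first violation.

6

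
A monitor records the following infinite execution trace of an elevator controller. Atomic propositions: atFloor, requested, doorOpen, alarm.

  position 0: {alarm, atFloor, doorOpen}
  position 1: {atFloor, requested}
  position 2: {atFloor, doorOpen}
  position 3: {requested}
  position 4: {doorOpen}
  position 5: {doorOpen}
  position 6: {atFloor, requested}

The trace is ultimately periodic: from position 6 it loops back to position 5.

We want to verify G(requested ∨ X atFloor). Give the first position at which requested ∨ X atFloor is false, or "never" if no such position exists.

2

Check requested ∨ X atFloor at each position in order: 0 ✓, 1 ✓.
At position 2 the labels are {atFloor, doorOpen} and the next position 3 has {requested}, so requested ∨ X atFloor is false there. This is the first violation.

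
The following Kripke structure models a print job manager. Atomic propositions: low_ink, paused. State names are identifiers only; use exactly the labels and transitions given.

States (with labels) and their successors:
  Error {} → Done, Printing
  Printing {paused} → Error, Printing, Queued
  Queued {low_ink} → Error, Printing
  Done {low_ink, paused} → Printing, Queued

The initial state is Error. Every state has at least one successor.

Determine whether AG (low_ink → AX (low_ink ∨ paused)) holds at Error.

Violated

States satisfying low_ink → AX (low_ink ∨ paused): {Error, Printing, Done}.
States satisfying AG (low_ink → AX (low_ink ∨ paused)): ∅.
Queued is reachable from Error and violates low_ink → AX (low_ink ∨ paused), so AG fails at Error.
Error ∉ Sat(AG (low_ink → AX (low_ink ∨ paused))).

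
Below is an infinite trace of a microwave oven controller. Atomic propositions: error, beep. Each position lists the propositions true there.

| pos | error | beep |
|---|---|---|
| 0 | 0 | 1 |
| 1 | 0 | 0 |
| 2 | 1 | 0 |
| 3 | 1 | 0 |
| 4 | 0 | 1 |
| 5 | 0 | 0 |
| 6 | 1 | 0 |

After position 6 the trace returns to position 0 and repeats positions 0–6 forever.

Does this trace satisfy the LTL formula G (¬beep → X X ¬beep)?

No

¬beep → X X ¬beep must hold at every position from 0 onward. It fails at position 2, so G (¬beep → X X ¬beep) is false.
Positions where ¬beep holds: 1, 2, 3, 5, 6.
Check X X ¬beep at each: 1→ok, 2→fails, 3→ok, 5→fails, 6→ok.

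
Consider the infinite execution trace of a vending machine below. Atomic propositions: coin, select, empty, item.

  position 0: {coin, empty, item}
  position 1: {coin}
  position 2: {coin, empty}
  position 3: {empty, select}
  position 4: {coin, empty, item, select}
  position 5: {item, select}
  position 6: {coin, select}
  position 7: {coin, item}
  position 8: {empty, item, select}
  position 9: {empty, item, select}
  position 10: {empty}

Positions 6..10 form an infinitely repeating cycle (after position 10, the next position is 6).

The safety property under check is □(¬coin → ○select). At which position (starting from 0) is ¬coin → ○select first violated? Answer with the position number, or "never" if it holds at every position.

9

Check ¬coin → ○select at each position in order: 0 ✓, 1 ✓, 2 ✓, 3 ✓, 4 ✓, 5 ✓, 6 ✓, 7 ✓, 8 ✓.
At position 9 the labels are {empty, item, select} and the next position 10 has {empty}, so ¬coin → ○select is false there. This is the first violation.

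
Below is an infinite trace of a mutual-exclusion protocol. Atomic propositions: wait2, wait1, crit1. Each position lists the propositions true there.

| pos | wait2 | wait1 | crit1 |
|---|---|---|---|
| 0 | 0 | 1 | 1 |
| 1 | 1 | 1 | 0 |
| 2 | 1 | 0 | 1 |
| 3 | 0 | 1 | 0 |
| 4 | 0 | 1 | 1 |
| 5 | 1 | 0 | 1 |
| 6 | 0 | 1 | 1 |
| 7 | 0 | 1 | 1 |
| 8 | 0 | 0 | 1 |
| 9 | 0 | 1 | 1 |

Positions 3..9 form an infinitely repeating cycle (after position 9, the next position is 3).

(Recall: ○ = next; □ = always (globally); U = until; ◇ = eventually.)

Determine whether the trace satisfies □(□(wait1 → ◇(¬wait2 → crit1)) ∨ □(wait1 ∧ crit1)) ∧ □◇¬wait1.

□(wait1 → ◇(¬wait2 → crit1)) ∨ □(wait1 ∧ crit1) holds at every position 0..9, and those are all positions ever visited, so □(□(wait1 → ◇(¬wait2 → crit1)) ∨ □(wait1 ∧ crit1)) holds.
◇¬wait1 holds at every position 0..9, and those are all positions ever visited, so □◇¬wait1 holds.
At position 0: □(□(wait1 → ◇(¬wait2 → crit1)) ∨ □(wait1 ∧ crit1)) is true; □◇¬wait1 is true; so □(□(wait1 → ◇(¬wait2 → crit1)) ∨ □(wait1 ∧ crit1)) ∧ □◇¬wait1 is true.

Satisfied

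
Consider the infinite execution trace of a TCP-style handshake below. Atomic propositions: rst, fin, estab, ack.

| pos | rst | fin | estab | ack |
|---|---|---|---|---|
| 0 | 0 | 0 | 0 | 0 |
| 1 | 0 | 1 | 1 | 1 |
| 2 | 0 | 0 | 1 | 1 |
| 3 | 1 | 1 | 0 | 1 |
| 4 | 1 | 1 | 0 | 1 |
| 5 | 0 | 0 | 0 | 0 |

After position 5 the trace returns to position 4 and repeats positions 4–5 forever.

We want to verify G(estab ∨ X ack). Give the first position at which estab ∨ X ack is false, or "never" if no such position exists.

Check estab ∨ X ack at each position in order: 0 ✓, 1 ✓, 2 ✓, 3 ✓.
At position 4 the labels are {ack, fin, rst} and the next position 5 has {}, so estab ∨ X ack is false there. This is the first violation.

4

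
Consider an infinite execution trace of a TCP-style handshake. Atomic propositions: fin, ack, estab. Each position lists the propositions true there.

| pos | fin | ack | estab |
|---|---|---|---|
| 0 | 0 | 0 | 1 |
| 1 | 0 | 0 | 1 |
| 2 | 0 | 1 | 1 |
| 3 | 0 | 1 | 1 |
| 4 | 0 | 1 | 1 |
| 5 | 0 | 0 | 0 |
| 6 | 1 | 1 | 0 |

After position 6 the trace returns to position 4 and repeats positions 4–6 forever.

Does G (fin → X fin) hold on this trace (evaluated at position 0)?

No

fin → X fin must hold at every position from 0 onward. It fails at position 6, so G (fin → X fin) is false.
Positions where fin holds: 6.
Check X fin at each: 6→fails.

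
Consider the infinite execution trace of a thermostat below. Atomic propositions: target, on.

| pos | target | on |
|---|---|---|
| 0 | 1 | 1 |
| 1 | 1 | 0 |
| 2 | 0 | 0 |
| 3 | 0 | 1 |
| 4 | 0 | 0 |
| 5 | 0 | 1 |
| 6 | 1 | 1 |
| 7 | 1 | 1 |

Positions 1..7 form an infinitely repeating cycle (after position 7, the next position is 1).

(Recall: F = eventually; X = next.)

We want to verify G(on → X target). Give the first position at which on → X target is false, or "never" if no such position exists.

3

Check on → X target at each position in order: 0 ✓, 1 ✓, 2 ✓.
At position 3 the labels are {on} and the next position 4 has {}, so on → X target is false there. This is the first violation.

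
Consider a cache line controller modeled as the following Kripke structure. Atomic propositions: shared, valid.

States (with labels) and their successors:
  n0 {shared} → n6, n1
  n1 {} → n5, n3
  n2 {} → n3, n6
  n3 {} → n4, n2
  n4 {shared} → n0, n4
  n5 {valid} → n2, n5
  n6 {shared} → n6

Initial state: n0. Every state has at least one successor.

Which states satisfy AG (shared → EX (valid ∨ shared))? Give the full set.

{n0, n1, n2, n3, n4, n5, n6}

States satisfying shared → EX (valid ∨ shared): {n0, n1, n2, n3, n4, n5, n6}.
States satisfying AG (shared → EX (valid ∨ shared)): {n0, n1, n2, n3, n4, n5, n6}.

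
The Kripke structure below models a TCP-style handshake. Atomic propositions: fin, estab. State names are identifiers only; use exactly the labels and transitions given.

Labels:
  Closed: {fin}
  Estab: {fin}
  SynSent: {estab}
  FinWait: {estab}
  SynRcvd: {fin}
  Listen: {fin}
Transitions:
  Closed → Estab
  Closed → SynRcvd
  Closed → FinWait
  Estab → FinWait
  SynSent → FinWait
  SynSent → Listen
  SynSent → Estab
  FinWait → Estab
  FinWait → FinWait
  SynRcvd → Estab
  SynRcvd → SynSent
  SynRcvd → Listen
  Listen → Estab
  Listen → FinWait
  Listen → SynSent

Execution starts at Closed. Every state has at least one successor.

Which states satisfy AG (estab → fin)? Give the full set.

none

States satisfying estab → fin: {Closed, Estab, SynRcvd, Listen}.
States satisfying AG (estab → fin): ∅.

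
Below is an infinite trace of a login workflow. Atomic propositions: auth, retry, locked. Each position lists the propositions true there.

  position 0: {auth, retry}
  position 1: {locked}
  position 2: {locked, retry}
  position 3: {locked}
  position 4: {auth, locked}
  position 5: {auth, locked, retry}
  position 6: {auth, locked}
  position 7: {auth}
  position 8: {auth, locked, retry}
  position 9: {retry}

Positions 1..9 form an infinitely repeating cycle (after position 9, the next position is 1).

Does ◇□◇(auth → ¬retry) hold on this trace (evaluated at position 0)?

□◇(auth → ¬retry) holds at position 0, which is reachable from 0, so ◇□◇(auth → ¬retry) holds.

Holds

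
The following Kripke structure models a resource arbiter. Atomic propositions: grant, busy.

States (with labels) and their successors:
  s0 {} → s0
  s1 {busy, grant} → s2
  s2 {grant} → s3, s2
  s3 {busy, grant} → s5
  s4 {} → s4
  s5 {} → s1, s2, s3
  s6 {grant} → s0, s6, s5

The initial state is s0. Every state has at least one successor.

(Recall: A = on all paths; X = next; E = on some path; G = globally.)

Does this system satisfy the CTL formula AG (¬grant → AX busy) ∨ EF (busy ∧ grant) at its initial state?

States satisfying ¬grant → AX busy: {s1, s2, s3, s6}.
States satisfying AG (¬grant → AX busy): ∅.
States satisfying busy ∧ grant: {s1, s3}.
States satisfying EF (busy ∧ grant): {s1, s2, s3, s5, s6}.
States satisfying AG (¬grant → AX busy) ∨ EF (busy ∧ grant): {s1, s2, s3, s5, s6}.
s0 ∉ Sat(AG (¬grant → AX busy) ∨ EF (busy ∧ grant)).

Violated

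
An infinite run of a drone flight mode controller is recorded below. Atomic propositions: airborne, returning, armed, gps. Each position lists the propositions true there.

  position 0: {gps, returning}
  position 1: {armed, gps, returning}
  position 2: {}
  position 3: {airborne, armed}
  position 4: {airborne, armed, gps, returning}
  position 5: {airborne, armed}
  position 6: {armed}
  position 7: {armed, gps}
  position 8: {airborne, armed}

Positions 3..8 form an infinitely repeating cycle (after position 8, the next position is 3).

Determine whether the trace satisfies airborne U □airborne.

Does not hold

Walking from position 0: at position 0, □airborne has not yet held and airborne fails, so airborne U □airborne is false.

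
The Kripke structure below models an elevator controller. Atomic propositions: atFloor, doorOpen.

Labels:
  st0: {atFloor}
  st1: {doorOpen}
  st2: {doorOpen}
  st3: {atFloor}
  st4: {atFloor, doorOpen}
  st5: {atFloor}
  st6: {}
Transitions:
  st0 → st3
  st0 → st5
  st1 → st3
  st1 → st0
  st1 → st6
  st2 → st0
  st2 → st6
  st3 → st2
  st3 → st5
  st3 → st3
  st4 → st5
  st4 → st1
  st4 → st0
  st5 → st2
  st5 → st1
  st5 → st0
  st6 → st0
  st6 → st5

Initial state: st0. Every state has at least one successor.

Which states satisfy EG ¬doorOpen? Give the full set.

States satisfying ¬doorOpen: {st0, st3, st5, st6}.
States satisfying EG ¬doorOpen: {st0, st3, st5, st6}.

{st0, st3, st5, st6}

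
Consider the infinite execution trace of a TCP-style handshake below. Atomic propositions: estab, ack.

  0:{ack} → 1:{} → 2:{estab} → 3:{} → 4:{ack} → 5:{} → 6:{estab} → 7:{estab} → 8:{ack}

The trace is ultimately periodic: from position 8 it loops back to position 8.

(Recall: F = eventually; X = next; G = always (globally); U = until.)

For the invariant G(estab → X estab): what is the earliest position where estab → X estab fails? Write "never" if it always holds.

2

Check estab → X estab at each position in order: 0 ✓, 1 ✓.
At position 2 the labels are {estab} and the next position 3 has {}, so estab → X estab is false there. This is the first violation.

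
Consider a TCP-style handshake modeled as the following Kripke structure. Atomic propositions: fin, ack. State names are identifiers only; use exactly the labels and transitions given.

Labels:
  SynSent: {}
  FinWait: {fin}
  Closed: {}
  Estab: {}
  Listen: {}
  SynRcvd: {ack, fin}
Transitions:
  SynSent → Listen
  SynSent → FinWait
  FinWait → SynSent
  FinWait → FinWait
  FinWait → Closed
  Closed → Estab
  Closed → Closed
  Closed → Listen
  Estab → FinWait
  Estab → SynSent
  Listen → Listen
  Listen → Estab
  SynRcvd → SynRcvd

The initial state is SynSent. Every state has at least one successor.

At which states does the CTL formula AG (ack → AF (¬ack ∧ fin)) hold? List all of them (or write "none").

{SynSent, FinWait, Closed, Estab, Listen}

States satisfying ack → AF (¬ack ∧ fin): {SynSent, FinWait, Closed, Estab, Listen}.
States satisfying AG (ack → AF (¬ack ∧ fin)): {SynSent, FinWait, Closed, Estab, Listen}.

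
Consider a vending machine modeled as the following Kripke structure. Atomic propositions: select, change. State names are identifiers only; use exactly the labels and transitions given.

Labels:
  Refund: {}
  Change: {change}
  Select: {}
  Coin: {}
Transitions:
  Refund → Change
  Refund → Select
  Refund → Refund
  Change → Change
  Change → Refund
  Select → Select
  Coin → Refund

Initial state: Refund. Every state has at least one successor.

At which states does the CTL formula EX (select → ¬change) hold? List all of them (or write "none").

{Refund, Change, Select, Coin}

States satisfying select → ¬change: {Refund, Change, Select, Coin}.
States satisfying EX (select → ¬change): {Refund, Change, Select, Coin}.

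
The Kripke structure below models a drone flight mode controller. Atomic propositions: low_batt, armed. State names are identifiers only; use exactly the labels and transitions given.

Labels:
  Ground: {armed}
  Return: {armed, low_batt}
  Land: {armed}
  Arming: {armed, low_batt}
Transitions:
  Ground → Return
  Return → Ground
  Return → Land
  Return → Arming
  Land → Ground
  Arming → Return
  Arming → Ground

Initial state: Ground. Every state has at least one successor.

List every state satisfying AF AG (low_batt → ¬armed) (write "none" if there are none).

none

States satisfying AG (low_batt → ¬armed): ∅.
States satisfying AF AG (low_batt → ¬armed): ∅.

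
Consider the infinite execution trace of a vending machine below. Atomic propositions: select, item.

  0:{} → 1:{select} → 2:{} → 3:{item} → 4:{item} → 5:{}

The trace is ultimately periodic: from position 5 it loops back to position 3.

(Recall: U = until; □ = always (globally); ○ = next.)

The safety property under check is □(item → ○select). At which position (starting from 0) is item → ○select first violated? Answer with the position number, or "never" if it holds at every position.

3

Check item → ○select at each position in order: 0 ✓, 1 ✓, 2 ✓.
At position 3 the labels are {item} and the next position 4 has {item}, so item → ○select is false there. This is the first violation.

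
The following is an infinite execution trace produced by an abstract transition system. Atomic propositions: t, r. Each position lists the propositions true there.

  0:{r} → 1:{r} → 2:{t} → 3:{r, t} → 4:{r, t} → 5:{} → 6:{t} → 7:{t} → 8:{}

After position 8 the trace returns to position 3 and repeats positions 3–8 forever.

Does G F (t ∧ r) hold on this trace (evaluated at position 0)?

F (t ∧ r) holds at every position 0..8, and those are all positions ever visited, so G F (t ∧ r) holds.

Satisfied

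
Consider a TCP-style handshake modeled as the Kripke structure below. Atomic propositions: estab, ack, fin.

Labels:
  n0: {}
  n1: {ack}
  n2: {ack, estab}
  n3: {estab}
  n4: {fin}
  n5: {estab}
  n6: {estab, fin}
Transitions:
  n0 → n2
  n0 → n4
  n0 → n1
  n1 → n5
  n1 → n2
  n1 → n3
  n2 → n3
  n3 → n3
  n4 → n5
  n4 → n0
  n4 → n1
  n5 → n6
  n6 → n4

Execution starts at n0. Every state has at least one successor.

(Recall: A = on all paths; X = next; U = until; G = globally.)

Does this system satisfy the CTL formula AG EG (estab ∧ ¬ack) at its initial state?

States satisfying EG (estab ∧ ¬ack): {n3}.
States satisfying AG EG (estab ∧ ¬ack): {n3}.
n0 is reachable from n0 and violates EG (estab ∧ ¬ack), so AG fails at n0.
n0 ∉ Sat(AG EG (estab ∧ ¬ack)).

No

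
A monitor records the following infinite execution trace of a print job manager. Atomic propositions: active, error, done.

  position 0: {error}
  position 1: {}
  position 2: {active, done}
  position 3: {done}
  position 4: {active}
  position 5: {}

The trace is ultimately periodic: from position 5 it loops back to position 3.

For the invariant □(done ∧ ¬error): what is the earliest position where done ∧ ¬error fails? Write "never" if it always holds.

0

At position 0 the labels are {error}, so done ∧ ¬error is false there. This is the first violation.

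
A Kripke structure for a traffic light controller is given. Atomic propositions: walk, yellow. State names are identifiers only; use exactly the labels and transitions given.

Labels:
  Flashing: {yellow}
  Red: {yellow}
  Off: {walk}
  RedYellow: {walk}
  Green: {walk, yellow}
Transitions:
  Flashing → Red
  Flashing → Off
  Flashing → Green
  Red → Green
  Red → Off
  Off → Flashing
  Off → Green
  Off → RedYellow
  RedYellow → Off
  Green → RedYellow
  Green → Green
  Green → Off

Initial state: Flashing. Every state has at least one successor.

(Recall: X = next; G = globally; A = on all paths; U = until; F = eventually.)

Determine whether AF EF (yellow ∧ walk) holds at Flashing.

States satisfying EF (yellow ∧ walk): {Flashing, Red, Off, RedYellow, Green}.
States satisfying AF EF (yellow ∧ walk): {Flashing, Red, Off, RedYellow, Green}.
Flashing ∈ Sat(AF EF (yellow ∧ walk)).

Yes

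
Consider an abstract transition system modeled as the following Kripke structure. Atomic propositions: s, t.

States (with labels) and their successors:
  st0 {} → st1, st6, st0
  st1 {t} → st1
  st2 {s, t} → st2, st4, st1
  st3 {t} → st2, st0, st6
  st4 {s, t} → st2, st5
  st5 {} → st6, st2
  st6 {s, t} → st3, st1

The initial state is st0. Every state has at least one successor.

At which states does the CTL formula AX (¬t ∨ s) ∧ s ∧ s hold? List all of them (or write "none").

{st4}

States satisfying ¬t ∨ s: {st0, st2, st4, st5, st6}.
States satisfying AX (¬t ∨ s): {st3, st4, st5}.
States satisfying s ∧ s: {st2, st4, st6}.
States satisfying AX (¬t ∨ s) ∧ s ∧ s: {st4}.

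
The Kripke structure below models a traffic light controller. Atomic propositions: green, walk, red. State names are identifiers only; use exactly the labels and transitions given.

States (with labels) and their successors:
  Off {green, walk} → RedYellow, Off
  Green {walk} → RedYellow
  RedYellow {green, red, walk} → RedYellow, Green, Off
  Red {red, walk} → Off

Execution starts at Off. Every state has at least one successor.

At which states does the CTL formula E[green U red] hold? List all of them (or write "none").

States satisfying green: {Off, RedYellow}.
States satisfying red: {RedYellow, Red}.
States satisfying E[green U red]: {Off, RedYellow, Red}.

{Off, RedYellow, Red}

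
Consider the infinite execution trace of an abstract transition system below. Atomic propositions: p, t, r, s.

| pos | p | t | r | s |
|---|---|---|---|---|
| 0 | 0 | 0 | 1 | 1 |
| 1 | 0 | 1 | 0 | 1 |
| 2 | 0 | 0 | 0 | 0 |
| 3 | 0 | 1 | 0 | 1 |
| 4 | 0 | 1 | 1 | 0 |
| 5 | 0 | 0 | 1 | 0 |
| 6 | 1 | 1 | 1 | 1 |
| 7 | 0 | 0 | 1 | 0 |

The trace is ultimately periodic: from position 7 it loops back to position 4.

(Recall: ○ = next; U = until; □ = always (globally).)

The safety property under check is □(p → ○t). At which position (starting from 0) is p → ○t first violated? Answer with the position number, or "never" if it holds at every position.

Check p → ○t at each position in order: 0 ✓, 1 ✓, 2 ✓, 3 ✓, 4 ✓, 5 ✓.
At position 6 the labels are {p, r, s, t} and the next position 7 has {r}, so p → ○t is false there. This is the first violation.

6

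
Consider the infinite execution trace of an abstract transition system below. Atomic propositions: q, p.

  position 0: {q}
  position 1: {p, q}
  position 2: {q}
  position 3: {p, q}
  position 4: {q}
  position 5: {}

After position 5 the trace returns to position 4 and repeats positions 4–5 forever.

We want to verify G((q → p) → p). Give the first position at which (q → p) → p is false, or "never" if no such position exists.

5

Check (q → p) → p at each position in order: 0 ✓, 1 ✓, 2 ✓, 3 ✓, 4 ✓.
At position 5 the labels are {}, so (q → p) → p is false there. This is the first violation.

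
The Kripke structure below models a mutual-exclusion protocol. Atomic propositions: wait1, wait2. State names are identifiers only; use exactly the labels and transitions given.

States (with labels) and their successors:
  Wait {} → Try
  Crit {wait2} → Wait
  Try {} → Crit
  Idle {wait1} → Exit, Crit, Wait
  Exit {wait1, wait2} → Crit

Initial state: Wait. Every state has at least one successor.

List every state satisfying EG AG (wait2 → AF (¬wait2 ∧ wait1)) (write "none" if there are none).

none

States satisfying AG (wait2 → AF (¬wait2 ∧ wait1)): ∅.
States satisfying EG AG (wait2 → AF (¬wait2 ∧ wait1)): ∅.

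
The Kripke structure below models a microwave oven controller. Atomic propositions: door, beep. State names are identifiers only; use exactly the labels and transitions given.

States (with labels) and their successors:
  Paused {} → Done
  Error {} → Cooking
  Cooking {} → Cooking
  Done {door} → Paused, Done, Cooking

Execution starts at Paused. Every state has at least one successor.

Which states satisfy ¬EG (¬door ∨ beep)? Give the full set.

States satisfying ¬door ∨ beep: {Paused, Error, Cooking}.
States satisfying EG (¬door ∨ beep): {Error, Cooking}.
States satisfying ¬EG (¬door ∨ beep): {Paused, Done}.

{Paused, Done}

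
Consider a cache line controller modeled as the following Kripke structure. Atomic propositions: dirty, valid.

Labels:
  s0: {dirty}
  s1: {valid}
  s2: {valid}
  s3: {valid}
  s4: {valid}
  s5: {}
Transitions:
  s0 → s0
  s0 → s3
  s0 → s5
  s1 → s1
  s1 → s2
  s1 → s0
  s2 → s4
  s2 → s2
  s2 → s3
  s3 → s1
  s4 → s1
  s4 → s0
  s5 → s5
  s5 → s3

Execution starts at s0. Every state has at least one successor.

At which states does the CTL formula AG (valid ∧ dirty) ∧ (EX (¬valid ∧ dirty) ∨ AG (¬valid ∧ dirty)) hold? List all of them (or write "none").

none

States satisfying valid ∧ dirty: ∅.
States satisfying AG (valid ∧ dirty): ∅.
States satisfying ¬valid ∧ dirty: {s0}.
States satisfying EX (¬valid ∧ dirty): {s0, s1, s4}.
States satisfying AG (¬valid ∧ dirty): ∅.
States satisfying EX (¬valid ∧ dirty) ∨ AG (¬valid ∧ dirty): {s0, s1, s4}.
States satisfying AG (valid ∧ dirty) ∧ (EX (¬valid ∧ dirty) ∨ AG (¬valid ∧ dirty)): ∅.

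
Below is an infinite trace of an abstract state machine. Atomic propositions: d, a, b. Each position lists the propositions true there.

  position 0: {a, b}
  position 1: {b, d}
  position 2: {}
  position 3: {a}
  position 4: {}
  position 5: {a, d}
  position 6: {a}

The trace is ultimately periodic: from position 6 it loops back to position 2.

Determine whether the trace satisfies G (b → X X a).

Violated

b → X X a must hold at every position from 0 onward. It fails at position 0, so G (b → X X a) is false.
Positions where b holds: 0, 1.
Check X X a at each: 0→fails, 1→ok.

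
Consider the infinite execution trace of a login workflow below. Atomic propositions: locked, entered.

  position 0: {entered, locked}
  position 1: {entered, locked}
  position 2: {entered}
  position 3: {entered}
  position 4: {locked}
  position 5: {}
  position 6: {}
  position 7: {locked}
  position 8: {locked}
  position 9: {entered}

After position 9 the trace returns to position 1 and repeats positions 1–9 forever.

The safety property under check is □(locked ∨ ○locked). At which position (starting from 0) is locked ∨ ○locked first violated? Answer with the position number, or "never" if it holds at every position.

2

Check locked ∨ ○locked at each position in order: 0 ✓, 1 ✓.
At position 2 the labels are {entered} and the next position 3 has {entered}, so locked ∨ ○locked is false there. This is the first violation.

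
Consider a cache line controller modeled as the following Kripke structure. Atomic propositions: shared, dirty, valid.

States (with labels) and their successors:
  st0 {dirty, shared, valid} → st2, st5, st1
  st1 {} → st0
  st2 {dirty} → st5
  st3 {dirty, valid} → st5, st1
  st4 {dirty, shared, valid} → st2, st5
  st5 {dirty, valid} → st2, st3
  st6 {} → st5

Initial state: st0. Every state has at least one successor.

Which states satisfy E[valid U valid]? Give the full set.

{st0, st3, st4, st5}

States satisfying valid: {st0, st3, st4, st5}.
States satisfying E[valid U valid]: {st0, st3, st4, st5}.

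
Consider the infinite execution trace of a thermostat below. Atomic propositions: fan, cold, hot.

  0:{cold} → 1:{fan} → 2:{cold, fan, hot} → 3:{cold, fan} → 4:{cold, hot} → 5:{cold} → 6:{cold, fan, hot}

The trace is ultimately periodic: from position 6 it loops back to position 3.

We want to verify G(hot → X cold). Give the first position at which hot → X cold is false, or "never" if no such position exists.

hot → X cold holds at every position 0..6, and those are all the positions the trace ever visits, so the invariant G(hot → X cold) is never violated.

never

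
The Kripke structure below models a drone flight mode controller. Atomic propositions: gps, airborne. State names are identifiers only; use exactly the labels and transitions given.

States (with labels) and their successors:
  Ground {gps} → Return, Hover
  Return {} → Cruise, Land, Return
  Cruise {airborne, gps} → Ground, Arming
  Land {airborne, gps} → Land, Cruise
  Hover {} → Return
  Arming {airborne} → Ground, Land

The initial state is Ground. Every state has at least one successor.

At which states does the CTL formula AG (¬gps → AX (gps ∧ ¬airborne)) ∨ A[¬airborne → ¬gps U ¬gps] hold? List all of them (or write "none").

States satisfying ¬gps → AX (gps ∧ ¬airborne): {Ground, Cruise, Land}.
States satisfying AG (¬gps → AX (gps ∧ ¬airborne)): ∅.
States satisfying ¬airborne → ¬gps: {Return, Cruise, Land, Hover, Arming}.
States satisfying ¬gps: {Return, Hover, Arming}.
States satisfying A[¬airborne → ¬gps U ¬gps]: {Return, Hover, Arming}.
States satisfying AG (¬gps → AX (gps ∧ ¬airborne)) ∨ A[¬airborne → ¬gps U ¬gps]: {Return, Hover, Arming}.

{Return, Hover, Arming}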